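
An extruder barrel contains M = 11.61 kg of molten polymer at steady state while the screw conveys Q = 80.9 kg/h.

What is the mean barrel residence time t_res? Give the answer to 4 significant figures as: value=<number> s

Convert throughput: Q = 80.9 kg/h = 80.9/3600 = 0.0224722 kg/s
t_res = M / Q_s = 11.61 ÷ 0.0224722 = 516.638 s

value=516.6 s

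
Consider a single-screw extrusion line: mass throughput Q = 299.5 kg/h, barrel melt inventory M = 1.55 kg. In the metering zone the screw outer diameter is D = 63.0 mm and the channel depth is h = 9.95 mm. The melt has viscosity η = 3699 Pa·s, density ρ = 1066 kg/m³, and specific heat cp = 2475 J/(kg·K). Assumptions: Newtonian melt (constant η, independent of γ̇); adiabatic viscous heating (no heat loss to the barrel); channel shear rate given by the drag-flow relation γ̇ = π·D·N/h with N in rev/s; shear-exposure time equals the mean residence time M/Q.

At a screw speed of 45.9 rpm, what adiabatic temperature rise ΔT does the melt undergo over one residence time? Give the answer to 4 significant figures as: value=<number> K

value=6.048 K

Convert throughput: Q = 299.5 kg/h = 299.5/3600 = 0.0831944 kg/s
t_res = M / Q_s = 1.55 / 0.0831944 = 18.6311 s
Geometry in metres: D = 63.0 mm → 0.063 m, h = 9.95 mm → 0.00995 m; screw speed N = 45.9 rpm = 0.765 rev/s
γ̇ = π D N / h = (π)(0.063)(0.765) / 0.00995 = 15.217 s⁻¹
Adiabatic rise: ΔT = η γ̇² t_res / (ρ cp) = 3699·(15.217)²·18.6311 / (1066·2475) = 6.04849 K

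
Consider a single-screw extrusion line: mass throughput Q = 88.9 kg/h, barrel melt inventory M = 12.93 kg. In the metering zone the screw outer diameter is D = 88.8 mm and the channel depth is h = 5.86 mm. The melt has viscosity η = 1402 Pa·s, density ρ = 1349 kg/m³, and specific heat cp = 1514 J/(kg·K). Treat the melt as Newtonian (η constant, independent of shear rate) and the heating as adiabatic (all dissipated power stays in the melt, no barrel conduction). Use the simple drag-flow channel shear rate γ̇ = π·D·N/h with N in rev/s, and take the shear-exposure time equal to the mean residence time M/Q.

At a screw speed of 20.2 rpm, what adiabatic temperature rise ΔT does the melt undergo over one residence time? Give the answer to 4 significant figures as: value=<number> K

Q_s = Q / 3600 = 88.9 / 3600 = 0.0246944 kg/s
Mean residence time: t_res = M/Q_s = 12.93 kg / 0.0246944 kg/s = 523.6 s
Geometry in metres: D = 88.8 mm → 0.0888 m, h = 5.86 mm → 0.00586 m; screw speed N = 20.2 rpm = 0.336667 rev/s
γ̇ = π·D·N / h = π · 0.0888 · 0.336667 / 0.00586 = 16.0275 s⁻¹
ΔT = η·γ̇²·t_res/(ρ·cp) = [1402 × 16.0275² × 523.6] / [1349 × 1514] = 92.3294 K

value=92.33 K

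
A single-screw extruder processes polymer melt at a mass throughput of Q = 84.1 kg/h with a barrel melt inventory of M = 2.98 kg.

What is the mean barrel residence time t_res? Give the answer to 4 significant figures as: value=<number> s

value=127.6 s

Convert throughput: Q = 84.1 kg/h = 84.1/3600 = 0.0233611 kg/s
Mean residence time: t_res = M/Q_s = 2.98 kg / 0.0233611 kg/s = 127.562 s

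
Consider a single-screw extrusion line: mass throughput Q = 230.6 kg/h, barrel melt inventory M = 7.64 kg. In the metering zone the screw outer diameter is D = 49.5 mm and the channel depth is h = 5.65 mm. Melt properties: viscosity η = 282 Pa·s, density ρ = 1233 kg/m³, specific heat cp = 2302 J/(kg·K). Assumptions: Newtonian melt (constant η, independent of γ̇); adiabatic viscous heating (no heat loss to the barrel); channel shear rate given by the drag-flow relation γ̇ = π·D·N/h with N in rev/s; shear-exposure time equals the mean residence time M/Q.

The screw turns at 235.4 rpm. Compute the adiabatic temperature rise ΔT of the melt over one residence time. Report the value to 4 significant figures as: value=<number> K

value=138.2 K

Convert throughput: Q = 230.6 kg/h = 230.6/3600 = 0.0640556 kg/s
t_res = M / Q_s = 7.64 ÷ 0.0640556 = 119.271 s
D = 49.5 mm = 0.0495 m;  h = 5.65 mm = 0.00565 m;  N = 235.4 rpm / 60 = 3.92333 rev/s
Shear rate: γ̇ = πDN/h = π·0.0495·3.92333/0.00565 = 107.985 s⁻¹
Adiabatic rise: ΔT = η γ̇² t_res / (ρ cp) = 282·(107.985)²·119.271 / (1233·2302) = 138.179 K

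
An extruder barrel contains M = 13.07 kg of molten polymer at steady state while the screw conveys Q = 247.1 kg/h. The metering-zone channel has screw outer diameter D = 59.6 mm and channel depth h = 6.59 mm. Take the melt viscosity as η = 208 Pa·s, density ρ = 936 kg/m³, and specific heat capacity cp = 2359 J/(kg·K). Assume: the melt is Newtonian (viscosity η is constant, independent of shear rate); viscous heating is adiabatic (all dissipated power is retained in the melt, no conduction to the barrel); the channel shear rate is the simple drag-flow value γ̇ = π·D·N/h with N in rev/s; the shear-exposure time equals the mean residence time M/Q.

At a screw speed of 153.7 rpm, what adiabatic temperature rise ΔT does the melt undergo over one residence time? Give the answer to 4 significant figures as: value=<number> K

Throughput in SI: Q_s = 247.1 kg/h ÷ 3600 s/h = 0.0686389 kg/s
t_res = M / Q_s = 13.07 / 0.0686389 = 190.417 s
Geometry in metres: D = 59.6 mm → 0.0596 m, h = 6.59 mm → 0.00659 m; screw speed N = 153.7 rpm = 2.56167 rev/s
γ̇ = π·D·N / h = π · 0.0596 · 2.56167 / 0.00659 = 72.7836 s⁻¹
ΔT = η·γ̇²·t_res/(ρ·cp) = [208 × 72.7836² × 190.417] / [936 × 2359] = 95.0236 K

value=95.02 K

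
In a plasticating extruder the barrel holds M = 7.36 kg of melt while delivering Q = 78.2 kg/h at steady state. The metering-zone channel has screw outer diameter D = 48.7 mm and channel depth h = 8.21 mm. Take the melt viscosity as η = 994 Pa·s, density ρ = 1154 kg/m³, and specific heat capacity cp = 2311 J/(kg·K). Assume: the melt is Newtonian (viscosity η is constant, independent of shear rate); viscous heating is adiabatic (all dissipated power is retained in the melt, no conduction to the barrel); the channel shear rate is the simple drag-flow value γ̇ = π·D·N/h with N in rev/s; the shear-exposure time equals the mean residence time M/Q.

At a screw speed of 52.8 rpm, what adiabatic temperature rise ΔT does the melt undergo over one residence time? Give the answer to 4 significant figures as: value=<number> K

value=33.96 K

Throughput in SI: Q_s = 78.2 kg/h ÷ 3600 s/h = 0.0217222 kg/s
t_res = M / Q_s = 7.36 ÷ 0.0217222 = 338.824 s
D = 48.7 mm = 0.0487 m;  h = 8.21 mm = 0.00821 m;  N = 52.8 rpm / 60 = 0.88 rev/s
γ̇ = π D N / h = (π)(0.0487)(0.88) / 0.00821 = 16.399 s⁻¹
ΔT = η·γ̇²·t_res / (ρ·cp) = 994 · (16.399)² · 338.824 / (1154 · 2311) = 33.9618 K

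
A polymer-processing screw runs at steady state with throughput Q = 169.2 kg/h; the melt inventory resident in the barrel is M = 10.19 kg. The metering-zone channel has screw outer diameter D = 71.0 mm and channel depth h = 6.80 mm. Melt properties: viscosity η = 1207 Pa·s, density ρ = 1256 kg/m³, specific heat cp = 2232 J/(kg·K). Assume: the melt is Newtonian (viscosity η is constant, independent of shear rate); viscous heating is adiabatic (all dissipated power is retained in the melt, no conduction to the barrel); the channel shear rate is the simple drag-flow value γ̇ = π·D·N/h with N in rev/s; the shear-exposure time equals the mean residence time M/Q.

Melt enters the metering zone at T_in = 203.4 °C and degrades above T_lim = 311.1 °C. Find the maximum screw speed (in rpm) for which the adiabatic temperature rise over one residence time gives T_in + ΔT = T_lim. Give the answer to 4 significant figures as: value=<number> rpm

Convert throughput: Q = 169.2 kg/h = 169.2/3600 = 0.047 kg/s
Mean residence time: t_res = M/Q_s = 10.19 kg / 0.047 kg/s = 216.809 s
D = 71.0 mm = 0.071 m;  h = 6.80 mm = 0.0068 m
ΔT_a = T_lim − T_in = 311.1 °C − 203.4 °C = 107.7 K
Invert ΔT = ηγ̇²t_res/(ρcp) for γ̇: γ̇_max² = ΔT_a ρ cp / (η t_res) = 107.7·1256·2232 / (1207·216.809) = 1153.76 s⁻²
γ̇_max = √1153.76 = 33.9671 s⁻¹
N_max = γ̇_max·h / (π·D) = 33.9671 · 0.0068 / (π · 0.071) = 1.03552 rev/s = 62.1312 rpm

value=62.13 rpm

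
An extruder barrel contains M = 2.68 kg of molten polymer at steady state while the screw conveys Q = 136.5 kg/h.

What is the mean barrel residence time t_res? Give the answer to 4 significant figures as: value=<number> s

Q_s = Q / 3600 = 136.5 / 3600 = 0.0379167 kg/s
t_res = M / Q_s = 2.68 / 0.0379167 = 70.6813 s

value=70.68 s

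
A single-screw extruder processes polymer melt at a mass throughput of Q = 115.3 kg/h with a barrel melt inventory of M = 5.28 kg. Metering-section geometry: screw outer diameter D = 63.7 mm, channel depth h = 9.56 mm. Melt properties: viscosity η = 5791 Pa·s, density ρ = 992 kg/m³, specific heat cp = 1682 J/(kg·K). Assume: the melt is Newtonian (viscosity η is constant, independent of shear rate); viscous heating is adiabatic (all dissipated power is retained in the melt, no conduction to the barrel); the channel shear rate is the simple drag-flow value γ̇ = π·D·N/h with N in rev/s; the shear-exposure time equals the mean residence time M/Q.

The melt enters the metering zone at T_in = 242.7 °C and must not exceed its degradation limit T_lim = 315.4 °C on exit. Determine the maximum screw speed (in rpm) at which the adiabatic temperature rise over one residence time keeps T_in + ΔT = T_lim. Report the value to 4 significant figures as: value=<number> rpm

value=32.31 rpm

Throughput in SI: Q_s = 115.3 kg/h ÷ 3600 s/h = 0.0320278 kg/s
t_res = M / Q_s = 5.28 / 0.0320278 = 164.857 s
Convert to metres: D = 0.0637 m, h = 0.00956 m
ΔT_a = T_lim − T_in = 315.4 − 242.7 = 72.7 K
Invert ΔT = ηγ̇²t_res/(ρcp) for γ̇: γ̇_max² = ΔT_a ρ cp / (η t_res) = 72.7·992·1682 / (5791·164.857) = 127.061 s⁻²
γ̇_max = sqrt(127.061) = 11.2721 s⁻¹
N_max = γ̇_max·h / (π·D) = 11.2721 · 0.00956 / (π · 0.0637) = 0.538486 rev/s = 32.3092 rpm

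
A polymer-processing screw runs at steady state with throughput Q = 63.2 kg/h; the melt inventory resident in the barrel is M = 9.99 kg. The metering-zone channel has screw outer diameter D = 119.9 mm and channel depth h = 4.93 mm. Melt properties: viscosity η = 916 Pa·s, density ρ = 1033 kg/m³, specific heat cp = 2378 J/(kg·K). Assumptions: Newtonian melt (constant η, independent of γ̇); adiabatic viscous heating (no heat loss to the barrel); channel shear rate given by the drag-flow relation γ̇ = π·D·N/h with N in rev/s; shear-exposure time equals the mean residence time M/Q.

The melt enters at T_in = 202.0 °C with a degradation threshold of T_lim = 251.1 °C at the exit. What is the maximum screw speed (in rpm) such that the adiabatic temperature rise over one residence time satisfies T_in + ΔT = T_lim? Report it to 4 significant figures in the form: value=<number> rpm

Throughput in SI: Q_s = 63.2 kg/h ÷ 3600 s/h = 0.0175556 kg/s
t_res = M / Q_s = 9.99 / 0.0175556 = 569.051 s
Convert to metres: D = 0.1199 m, h = 0.00493 m
Allowable rise: ΔT_a = T_lim − T_in = 251.1 − 202.0 = 49.1 K
γ̇_max² = ΔT_a·ρ·cp/(η·t_res) = 49.1·1033·2378/(916·569.051) = 231.391 s⁻²
γ̇_max = sqrt(231.391) = 15.2116 s⁻¹
N_max = γ̇_max·h / (π·D) = 15.2116 · 0.00493 / (π · 0.1199) = 0.199091 rev/s = 11.9455 rpm

value=11.95 rpm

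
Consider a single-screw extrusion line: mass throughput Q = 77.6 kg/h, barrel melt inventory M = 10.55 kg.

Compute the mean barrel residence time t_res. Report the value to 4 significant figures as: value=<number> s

value=489.4 s

Q_s = Q / 3600 = 77.6 / 3600 = 0.0215556 kg/s
t_res = M / Q_s = 10.55 ÷ 0.0215556 = 489.433 s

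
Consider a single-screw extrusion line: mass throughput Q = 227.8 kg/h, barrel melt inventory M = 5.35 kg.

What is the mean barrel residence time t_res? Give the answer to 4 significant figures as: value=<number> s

Convert throughput: Q = 227.8 kg/h = 227.8/3600 = 0.0632778 kg/s
t_res = M / Q_s = 5.35 ÷ 0.0632778 = 84.5478 s

value=84.55 s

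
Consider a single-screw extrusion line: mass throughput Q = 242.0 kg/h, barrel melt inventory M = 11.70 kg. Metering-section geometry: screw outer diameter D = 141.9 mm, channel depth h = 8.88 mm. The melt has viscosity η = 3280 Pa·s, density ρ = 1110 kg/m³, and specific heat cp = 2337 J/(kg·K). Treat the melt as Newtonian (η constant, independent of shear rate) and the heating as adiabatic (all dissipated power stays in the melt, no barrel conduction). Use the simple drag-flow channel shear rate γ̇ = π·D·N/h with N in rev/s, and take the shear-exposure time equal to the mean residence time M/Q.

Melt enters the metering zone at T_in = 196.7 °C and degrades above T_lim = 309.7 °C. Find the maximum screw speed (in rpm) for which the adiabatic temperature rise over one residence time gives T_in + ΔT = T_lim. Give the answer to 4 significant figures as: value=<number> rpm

value=27.08 rpm

Convert throughput: Q = 242.0 kg/h = 242.0/3600 = 0.0672222 kg/s
t_res = M / Q_s = 11.70 / 0.0672222 = 174.05 s
Convert to metres: D = 0.1419 m, h = 0.00888 m
ΔT_a = T_lim − T_in = 309.7 − 196.7 = 113 K
γ̇_max² = ΔT_a·ρ·cp / (η·t_res) = [113 × 1110 × 2337] / [3280 × 174.05] = 513.468 s⁻²
Take the square root: γ̇_max = √(513.468) = 22.6598 s⁻¹
N_max = γ̇_max h / (πD) = 22.6598·0.00888/(π·0.1419) = 0.451375 rev/s → ×60 = 27.0825 rpm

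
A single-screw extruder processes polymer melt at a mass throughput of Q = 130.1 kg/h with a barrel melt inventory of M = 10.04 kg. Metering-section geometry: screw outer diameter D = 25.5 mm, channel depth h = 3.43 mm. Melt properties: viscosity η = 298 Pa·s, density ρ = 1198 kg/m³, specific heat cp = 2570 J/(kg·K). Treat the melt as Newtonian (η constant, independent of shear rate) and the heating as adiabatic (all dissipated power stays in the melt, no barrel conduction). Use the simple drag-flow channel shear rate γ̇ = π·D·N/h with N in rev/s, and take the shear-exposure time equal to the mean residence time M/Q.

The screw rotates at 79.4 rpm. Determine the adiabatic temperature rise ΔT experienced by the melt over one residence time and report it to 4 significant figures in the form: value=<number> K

value=25.69 K

Q_s = Q / 3600 = 130.1 / 3600 = 0.0361389 kg/s
Mean residence time: t_res = M/Q_s = 10.04 kg / 0.0361389 kg/s = 277.817 s
Convert to SI: D = 0.0255 m, h = 0.00343 m, N = 79.4/60 = 1.32333 rev/s
γ̇ = π·D·N / h = π · 0.0255 · 1.32333 / 0.00343 = 30.9076 s⁻¹
ΔT = η·γ̇²·t_res / (ρ·cp) = 298 · (30.9076)² · 277.817 / (1198 · 2570) = 25.6871 K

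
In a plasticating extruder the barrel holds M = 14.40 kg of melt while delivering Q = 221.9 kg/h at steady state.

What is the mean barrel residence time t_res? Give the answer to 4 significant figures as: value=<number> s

value=233.6 s

Q_s = Q / 3600 = 221.9 / 3600 = 0.0616389 kg/s
t_res = M / Q_s = 14.40 / 0.0616389 = 233.619 s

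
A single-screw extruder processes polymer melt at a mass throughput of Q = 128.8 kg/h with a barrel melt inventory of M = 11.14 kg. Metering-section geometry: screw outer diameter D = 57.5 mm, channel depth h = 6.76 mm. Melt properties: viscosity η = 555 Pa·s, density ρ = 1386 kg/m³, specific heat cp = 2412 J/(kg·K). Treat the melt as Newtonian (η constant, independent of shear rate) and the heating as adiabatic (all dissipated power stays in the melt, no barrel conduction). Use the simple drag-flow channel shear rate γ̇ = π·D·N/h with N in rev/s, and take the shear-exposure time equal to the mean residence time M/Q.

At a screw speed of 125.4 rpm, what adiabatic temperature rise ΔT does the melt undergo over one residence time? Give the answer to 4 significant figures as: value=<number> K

value=161.2 K

Convert throughput: Q = 128.8 kg/h = 128.8/3600 = 0.0357778 kg/s
Mean residence time: t_res = M/Q_s = 11.14 kg / 0.0357778 kg/s = 311.366 s
Convert to SI: D = 0.0575 m, h = 0.00676 m, N = 125.4/60 = 2.09 rev/s
γ̇ = π D N / h = (π)(0.0575)(2.09) / 0.00676 = 55.8492 s⁻¹
Adiabatic rise: ΔT = η γ̇² t_res / (ρ cp) = 555·(55.8492)²·311.366 / (1386·2412) = 161.235 K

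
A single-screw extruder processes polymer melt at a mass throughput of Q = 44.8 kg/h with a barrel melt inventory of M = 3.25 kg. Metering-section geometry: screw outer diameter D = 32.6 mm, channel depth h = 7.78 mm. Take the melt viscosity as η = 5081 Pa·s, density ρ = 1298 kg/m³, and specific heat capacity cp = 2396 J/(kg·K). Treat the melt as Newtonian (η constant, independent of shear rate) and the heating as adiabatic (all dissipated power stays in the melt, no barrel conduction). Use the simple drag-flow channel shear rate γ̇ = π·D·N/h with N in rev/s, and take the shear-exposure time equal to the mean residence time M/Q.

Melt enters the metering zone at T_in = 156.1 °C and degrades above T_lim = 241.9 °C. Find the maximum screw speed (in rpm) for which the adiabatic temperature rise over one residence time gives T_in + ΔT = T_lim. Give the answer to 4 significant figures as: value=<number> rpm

value=64.63 rpm

Q_s = Q / 3600 = 44.8 / 3600 = 0.0124444 kg/s
t_res = M / Q_s = 3.25 ÷ 0.0124444 = 261.161 s
D = 32.6 mm = 0.0326 m;  h = 7.78 mm = 0.00778 m
Allowable rise: ΔT_a = T_lim − T_in = 241.9 − 156.1 = 85.8 K
Invert ΔT = ηγ̇²t_res/(ρcp) for γ̇: γ̇_max² = ΔT_a ρ cp / (η t_res) = 85.8·1298·2396 / (5081·261.161) = 201.091 s⁻²
γ̇_max = √201.091 = 14.1806 s⁻¹
N_max = γ̇_max·h / (π·D) = 14.1806 · 0.00778 / (π · 0.0326) = 1.07723 rev/s = 64.6337 rpm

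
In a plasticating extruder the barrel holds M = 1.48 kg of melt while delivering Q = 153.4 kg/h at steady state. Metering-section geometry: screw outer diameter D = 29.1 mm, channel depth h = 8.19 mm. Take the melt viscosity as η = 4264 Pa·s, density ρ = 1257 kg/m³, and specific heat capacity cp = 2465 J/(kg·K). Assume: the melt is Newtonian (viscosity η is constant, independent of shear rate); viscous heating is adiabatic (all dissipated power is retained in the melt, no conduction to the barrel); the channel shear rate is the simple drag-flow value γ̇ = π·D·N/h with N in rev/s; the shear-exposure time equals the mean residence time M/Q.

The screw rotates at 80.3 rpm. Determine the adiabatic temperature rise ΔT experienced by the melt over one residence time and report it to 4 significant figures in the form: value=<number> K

Throughput in SI: Q_s = 153.4 kg/h ÷ 3600 s/h = 0.0426111 kg/s
t_res = M / Q_s = 1.48 / 0.0426111 = 34.7327 s
Convert to SI: D = 0.0291 m, h = 0.00819 m, N = 80.3/60 = 1.33833 rev/s
γ̇ = π·D·N / h = π · 0.0291 · 1.33833 / 0.00819 = 14.9391 s⁻¹
ΔT = η·γ̇²·t_res/(ρ·cp) = [4264 × 14.9391² × 34.7327] / [1257 × 2465] = 10.6672 K

value=10.67 K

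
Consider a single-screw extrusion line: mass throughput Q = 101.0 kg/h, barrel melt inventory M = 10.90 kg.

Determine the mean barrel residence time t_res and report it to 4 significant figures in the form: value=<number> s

value=388.5 s

Convert throughput: Q = 101.0 kg/h = 101.0/3600 = 0.0280556 kg/s
t_res = M / Q_s = 10.90 ÷ 0.0280556 = 388.515 s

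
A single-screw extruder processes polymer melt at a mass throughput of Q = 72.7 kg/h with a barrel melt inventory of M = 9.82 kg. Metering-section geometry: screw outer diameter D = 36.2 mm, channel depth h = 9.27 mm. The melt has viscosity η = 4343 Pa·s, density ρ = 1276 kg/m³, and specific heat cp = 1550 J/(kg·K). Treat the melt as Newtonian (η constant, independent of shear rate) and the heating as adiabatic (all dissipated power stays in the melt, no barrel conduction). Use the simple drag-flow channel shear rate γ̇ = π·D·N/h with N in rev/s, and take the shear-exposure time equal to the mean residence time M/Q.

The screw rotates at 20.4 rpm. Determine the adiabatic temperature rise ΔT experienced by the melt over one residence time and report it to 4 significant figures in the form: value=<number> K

Convert throughput: Q = 72.7 kg/h = 72.7/3600 = 0.0201944 kg/s
t_res = M / Q_s = 9.82 ÷ 0.0201944 = 486.272 s
Geometry in metres: D = 36.2 mm → 0.0362 m, h = 9.27 mm → 0.00927 m; screw speed N = 20.4 rpm = 0.34 rev/s
γ̇ = π·D·N / h = π · 0.0362 · 0.34 / 0.00927 = 4.17117 s⁻¹
ΔT = η·γ̇²·t_res/(ρ·cp) = [4343 × 4.17117² × 486.272] / [1276 × 1550] = 18.5781 K

value=18.58 K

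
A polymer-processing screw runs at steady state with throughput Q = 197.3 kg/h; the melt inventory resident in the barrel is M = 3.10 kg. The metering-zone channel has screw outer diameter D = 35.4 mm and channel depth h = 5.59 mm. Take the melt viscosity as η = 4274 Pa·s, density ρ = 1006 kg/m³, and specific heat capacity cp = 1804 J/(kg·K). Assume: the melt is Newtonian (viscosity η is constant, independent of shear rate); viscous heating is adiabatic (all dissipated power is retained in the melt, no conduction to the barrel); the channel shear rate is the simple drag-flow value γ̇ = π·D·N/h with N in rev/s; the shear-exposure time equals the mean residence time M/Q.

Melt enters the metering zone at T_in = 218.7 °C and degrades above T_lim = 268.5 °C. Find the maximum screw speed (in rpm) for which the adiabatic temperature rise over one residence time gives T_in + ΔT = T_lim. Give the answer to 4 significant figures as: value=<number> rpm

Throughput in SI: Q_s = 197.3 kg/h ÷ 3600 s/h = 0.0548056 kg/s
t_res = M / Q_s = 3.10 ÷ 0.0548056 = 56.5636 s
D = 35.4 mm = 0.0354 m;  h = 5.59 mm = 0.00559 m
ΔT_a = T_lim − T_in = 268.5 − 218.7 = 49.8 K
Invert ΔT = ηγ̇²t_res/(ρcp) for γ̇: γ̇_max² = ΔT_a ρ cp / (η t_res) = 49.8·1006·1804 / (4274·56.5636) = 373.846 s⁻²
γ̇_max = √373.846 = 19.3351 s⁻¹
N_max = γ̇_max·h / (π·D) = 19.3351 · 0.00559 / (π · 0.0354) = 0.971862 rev/s = 58.3117 rpm

value=58.31 rpm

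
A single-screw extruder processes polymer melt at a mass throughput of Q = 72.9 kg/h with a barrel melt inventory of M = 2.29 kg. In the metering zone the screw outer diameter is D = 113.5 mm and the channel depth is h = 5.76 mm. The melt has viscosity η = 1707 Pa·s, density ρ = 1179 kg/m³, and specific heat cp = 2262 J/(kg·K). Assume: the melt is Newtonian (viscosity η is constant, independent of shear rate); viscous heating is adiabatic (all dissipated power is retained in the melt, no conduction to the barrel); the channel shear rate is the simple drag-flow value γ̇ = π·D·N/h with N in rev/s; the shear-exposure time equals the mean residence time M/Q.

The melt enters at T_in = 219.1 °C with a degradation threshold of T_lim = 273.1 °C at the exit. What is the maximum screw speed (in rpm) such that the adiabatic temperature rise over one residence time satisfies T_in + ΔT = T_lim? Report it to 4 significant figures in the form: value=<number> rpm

Q_s = Q / 3600 = 72.9 / 3600 = 0.02025 kg/s
t_res = M / Q_s = 2.29 ÷ 0.02025 = 113.086 s
Convert to metres: D = 0.1135 m, h = 0.00576 m
ΔT_a = T_lim − T_in = 273.1 °C − 219.1 °C = 54 K
γ̇_max² = ΔT_a·ρ·cp / (η·t_res) = [54 × 1179 × 2262] / [1707 × 113.086] = 746.03 s⁻²
Take the square root: γ̇_max = √(746.03) = 27.3135 s⁻¹
N_max = γ̇_max h / (πD) = 27.3135·0.00576/(π·0.1135) = 0.44122 rev/s → ×60 = 26.4732 rpm

value=26.47 rpm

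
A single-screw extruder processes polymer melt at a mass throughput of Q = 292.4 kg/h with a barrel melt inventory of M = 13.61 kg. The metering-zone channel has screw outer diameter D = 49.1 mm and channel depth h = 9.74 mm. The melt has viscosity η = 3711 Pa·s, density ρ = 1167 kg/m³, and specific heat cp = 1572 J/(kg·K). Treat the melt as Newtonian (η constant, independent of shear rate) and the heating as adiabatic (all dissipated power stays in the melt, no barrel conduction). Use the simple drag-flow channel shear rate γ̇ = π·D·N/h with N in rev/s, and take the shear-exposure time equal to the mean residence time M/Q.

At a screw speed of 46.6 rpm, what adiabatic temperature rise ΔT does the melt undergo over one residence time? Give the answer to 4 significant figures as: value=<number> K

value=51.28 K

Throughput in SI: Q_s = 292.4 kg/h ÷ 3600 s/h = 0.0812222 kg/s
Mean residence time: t_res = M/Q_s = 13.61 kg / 0.0812222 kg/s = 167.565 s
Convert to SI: D = 0.0491 m, h = 0.00974 m, N = 46.6/60 = 0.776667 rev/s
γ̇ = π D N / h = (π)(0.0491)(0.776667) / 0.00974 = 12.3001 s⁻¹
ΔT = η·γ̇²·t_res/(ρ·cp) = [3711 × 12.3001² × 167.565] / [1167 × 1572] = 51.282 K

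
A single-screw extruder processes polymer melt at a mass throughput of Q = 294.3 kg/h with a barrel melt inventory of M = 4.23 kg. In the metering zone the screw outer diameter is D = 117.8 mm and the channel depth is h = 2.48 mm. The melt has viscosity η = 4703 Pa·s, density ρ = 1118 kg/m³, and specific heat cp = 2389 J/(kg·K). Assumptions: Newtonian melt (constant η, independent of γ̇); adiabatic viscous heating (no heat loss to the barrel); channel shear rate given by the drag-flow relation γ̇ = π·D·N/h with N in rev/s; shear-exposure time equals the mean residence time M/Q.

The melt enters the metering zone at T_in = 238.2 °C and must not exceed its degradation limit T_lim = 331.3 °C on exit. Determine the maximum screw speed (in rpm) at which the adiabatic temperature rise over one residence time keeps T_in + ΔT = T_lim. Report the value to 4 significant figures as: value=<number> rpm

Q_s = Q / 3600 = 294.3 / 3600 = 0.08175 kg/s
t_res = M / Q_s = 4.23 / 0.08175 = 51.7431 s
Convert to metres: D = 0.1178 m, h = 0.00248 m
Allowable rise: ΔT_a = T_lim − T_in = 331.3 − 238.2 = 93.1 K
Invert ΔT = ηγ̇²t_res/(ρcp) for γ̇: γ̇_max² = ΔT_a ρ cp / (η t_res) = 93.1·1118·2389 / (4703·51.7431) = 1021.83 s⁻²
Take the square root: γ̇_max = √(1021.83) = 31.9661 s⁻¹
Solve γ̇ = πDN/h for N: N_max = γ̇_max·h/(π·D) = 31.9661 × 0.00248 / (π × 0.1178) = 0.214213 rev/s = 12.8528 rpm

value=12.85 rpm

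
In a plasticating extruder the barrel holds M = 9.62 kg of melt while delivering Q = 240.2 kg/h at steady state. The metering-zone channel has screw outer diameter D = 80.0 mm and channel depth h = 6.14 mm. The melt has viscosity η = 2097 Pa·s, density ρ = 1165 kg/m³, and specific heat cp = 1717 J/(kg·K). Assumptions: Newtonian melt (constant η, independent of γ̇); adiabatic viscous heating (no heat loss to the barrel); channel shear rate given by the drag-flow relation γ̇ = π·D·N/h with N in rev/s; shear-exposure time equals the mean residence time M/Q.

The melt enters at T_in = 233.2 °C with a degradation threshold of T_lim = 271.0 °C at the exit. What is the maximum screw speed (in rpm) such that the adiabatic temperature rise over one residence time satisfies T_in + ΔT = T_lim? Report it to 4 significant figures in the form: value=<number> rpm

value=23.18 rpm

Convert throughput: Q = 240.2 kg/h = 240.2/3600 = 0.0667222 kg/s
t_res = M / Q_s = 9.62 / 0.0667222 = 144.18 s
Geometry in SI: D = 80.0 mm → 0.08 m, h = 6.14 mm → 0.00614 m
ΔT_a = T_lim − T_in = 271.0 − 233.2 = 37.8 K
Invert ΔT = ηγ̇²t_res/(ρcp) for γ̇: γ̇_max² = ΔT_a ρ cp / (η t_res) = 37.8·1165·1717 / (2097·144.18) = 250.083 s⁻²
γ̇_max = √250.083 = 15.814 s⁻¹
N_max = γ̇_max h / (πD) = 15.814·0.00614/(π·0.08) = 0.386341 rev/s → ×60 = 23.1805 rpm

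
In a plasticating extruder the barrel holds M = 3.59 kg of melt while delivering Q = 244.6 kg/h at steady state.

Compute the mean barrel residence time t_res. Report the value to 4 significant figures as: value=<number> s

value=52.84 s

Throughput in SI: Q_s = 244.6 kg/h ÷ 3600 s/h = 0.0679444 kg/s
Mean residence time: t_res = M/Q_s = 3.59 kg / 0.0679444 kg/s = 52.8373 s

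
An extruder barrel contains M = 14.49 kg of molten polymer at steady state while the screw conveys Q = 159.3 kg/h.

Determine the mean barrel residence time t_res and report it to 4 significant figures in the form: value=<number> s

Q_s = Q / 3600 = 159.3 / 3600 = 0.04425 kg/s
t_res = M / Q_s = 14.49 ÷ 0.04425 = 327.458 s

value=327.5 s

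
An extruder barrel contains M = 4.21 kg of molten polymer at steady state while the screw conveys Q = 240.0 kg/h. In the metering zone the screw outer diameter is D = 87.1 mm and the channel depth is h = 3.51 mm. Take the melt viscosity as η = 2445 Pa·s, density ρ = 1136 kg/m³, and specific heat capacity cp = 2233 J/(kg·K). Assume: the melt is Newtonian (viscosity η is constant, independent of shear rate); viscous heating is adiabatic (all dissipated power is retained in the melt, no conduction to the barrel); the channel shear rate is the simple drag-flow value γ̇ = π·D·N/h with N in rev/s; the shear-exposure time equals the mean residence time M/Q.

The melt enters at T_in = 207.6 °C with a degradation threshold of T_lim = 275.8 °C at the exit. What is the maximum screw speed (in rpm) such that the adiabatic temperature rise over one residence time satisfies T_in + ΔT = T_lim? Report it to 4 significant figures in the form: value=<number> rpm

Q_s = Q / 3600 = 240.0 / 3600 = 0.0666667 kg/s
t_res = M / Q_s = 4.21 / 0.0666667 = 63.15 s
D = 87.1 mm = 0.0871 m;  h = 3.51 mm = 0.00351 m
Allowable rise: ΔT_a = T_lim − T_in = 275.8 − 207.6 = 68.2 K
γ̇_max² = ΔT_a·ρ·cp / (η·t_res) = [68.2 × 1136 × 2233] / [2445 × 63.15] = 1120.47 s⁻²
γ̇_max = sqrt(1120.47) = 33.4734 s⁻¹
N_max = γ̇_max h / (πD) = 33.4734·0.00351/(π·0.0871) = 0.429377 rev/s → ×60 = 25.7626 rpm

value=25.76 rpm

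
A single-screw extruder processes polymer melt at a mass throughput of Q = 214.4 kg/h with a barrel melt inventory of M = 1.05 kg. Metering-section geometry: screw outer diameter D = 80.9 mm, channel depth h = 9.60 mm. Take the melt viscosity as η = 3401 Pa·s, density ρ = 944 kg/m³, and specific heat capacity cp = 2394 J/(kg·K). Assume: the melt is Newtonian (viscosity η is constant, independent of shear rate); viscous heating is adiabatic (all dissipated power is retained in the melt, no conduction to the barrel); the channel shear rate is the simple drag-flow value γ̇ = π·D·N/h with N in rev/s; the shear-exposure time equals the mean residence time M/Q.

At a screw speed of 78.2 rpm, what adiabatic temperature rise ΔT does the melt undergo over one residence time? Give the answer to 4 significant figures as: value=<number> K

value=31.59 K

Throughput in SI: Q_s = 214.4 kg/h ÷ 3600 s/h = 0.0595556 kg/s
Mean residence time: t_res = M/Q_s = 1.05 kg / 0.0595556 kg/s = 17.6306 s
Geometry in metres: D = 80.9 mm → 0.0809 m, h = 9.60 mm → 0.0096 m; screw speed N = 78.2 rpm = 1.30333 rev/s
γ̇ = π·D·N / h = π · 0.0809 · 1.30333 / 0.0096 = 34.5051 s⁻¹
ΔT = η·γ̇²·t_res / (ρ·cp) = 3401 · (34.5051)² · 17.6306 / (944 · 2394) = 31.5895 K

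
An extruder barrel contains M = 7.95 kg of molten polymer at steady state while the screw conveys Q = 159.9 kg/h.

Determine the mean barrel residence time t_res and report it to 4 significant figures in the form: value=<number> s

Convert throughput: Q = 159.9 kg/h = 159.9/3600 = 0.0444167 kg/s
t_res = M / Q_s = 7.95 / 0.0444167 = 178.987 s

value=179.0 s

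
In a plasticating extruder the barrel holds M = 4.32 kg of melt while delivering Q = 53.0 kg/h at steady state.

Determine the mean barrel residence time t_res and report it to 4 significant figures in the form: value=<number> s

value=293.4 s

Convert throughput: Q = 53.0 kg/h = 53.0/3600 = 0.0147222 kg/s
Mean residence time: t_res = M/Q_s = 4.32 kg / 0.0147222 kg/s = 293.434 s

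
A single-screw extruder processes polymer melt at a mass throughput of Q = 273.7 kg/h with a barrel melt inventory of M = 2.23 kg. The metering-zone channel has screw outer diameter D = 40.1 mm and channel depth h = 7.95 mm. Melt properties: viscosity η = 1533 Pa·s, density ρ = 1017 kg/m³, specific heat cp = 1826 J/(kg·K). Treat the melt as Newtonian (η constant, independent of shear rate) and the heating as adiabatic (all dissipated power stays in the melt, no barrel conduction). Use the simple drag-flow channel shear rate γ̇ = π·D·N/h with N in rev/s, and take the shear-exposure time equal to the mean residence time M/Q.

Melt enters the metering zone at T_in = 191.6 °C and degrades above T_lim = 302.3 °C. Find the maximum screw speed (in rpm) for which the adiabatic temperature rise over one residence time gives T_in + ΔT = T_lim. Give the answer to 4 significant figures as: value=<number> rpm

Convert throughput: Q = 273.7 kg/h = 273.7/3600 = 0.0760278 kg/s
Mean residence time: t_res = M/Q_s = 2.23 kg / 0.0760278 kg/s = 29.3314 s
Convert to metres: D = 0.0401 m, h = 0.00795 m
Allowable rise: ΔT_a = T_lim − T_in = 302.3 − 191.6 = 110.7 K
Invert ΔT = ηγ̇²t_res/(ρcp) for γ̇: γ̇_max² = ΔT_a ρ cp / (η t_res) = 110.7·1017·1826 / (1533·29.3314) = 4571.88 s⁻²
γ̇_max = √4571.88 = 67.6157 s⁻¹
N_max = γ̇_max h / (πD) = 67.6157·0.00795/(π·0.0401) = 4.26698 rev/s → ×60 = 256.019 rpm

value=256.0 rpm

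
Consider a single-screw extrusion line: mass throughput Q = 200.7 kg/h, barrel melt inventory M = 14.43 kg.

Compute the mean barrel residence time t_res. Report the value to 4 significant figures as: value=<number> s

value=258.8 s

Convert throughput: Q = 200.7 kg/h = 200.7/3600 = 0.05575 kg/s
t_res = M / Q_s = 14.43 / 0.05575 = 258.834 s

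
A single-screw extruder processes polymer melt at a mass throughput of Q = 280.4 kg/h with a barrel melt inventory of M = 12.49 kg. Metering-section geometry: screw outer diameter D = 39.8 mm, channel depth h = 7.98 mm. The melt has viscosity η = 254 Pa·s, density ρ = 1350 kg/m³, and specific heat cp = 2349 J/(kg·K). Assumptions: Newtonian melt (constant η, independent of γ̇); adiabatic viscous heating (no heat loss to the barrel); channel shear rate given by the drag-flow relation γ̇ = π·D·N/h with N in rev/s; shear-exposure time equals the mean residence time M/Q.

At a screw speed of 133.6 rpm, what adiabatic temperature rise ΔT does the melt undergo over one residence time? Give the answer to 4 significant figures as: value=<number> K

value=15.63 K

Q_s = Q / 3600 = 280.4 / 3600 = 0.0778889 kg/s
t_res = M / Q_s = 12.49 ÷ 0.0778889 = 160.357 s
Geometry in metres: D = 39.8 mm → 0.0398 m, h = 7.98 mm → 0.00798 m; screw speed N = 133.6 rpm = 2.22667 rev/s
γ̇ = π·D·N / h = π · 0.0398 · 2.22667 / 0.00798 = 34.8887 s⁻¹
Adiabatic rise: ΔT = η γ̇² t_res / (ρ cp) = 254·(34.8887)²·160.357 / (1350·2349) = 15.6342 K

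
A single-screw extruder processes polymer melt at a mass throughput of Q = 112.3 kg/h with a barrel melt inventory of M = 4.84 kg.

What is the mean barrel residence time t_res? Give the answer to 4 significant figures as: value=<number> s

Q_s = Q / 3600 = 112.3 / 3600 = 0.0311944 kg/s
t_res = M / Q_s = 4.84 ÷ 0.0311944 = 155.156 s

value=155.2 s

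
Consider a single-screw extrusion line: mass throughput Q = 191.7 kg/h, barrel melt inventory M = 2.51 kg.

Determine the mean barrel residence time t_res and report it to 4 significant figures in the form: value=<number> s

value=47.14 s

Convert throughput: Q = 191.7 kg/h = 191.7/3600 = 0.05325 kg/s
Mean residence time: t_res = M/Q_s = 2.51 kg / 0.05325 kg/s = 47.1362 s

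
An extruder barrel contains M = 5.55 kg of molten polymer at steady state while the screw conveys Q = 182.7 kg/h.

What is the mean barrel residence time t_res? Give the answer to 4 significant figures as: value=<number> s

Q_s = Q / 3600 = 182.7 / 3600 = 0.05075 kg/s
t_res = M / Q_s = 5.55 / 0.05075 = 109.36 s

value=109.4 s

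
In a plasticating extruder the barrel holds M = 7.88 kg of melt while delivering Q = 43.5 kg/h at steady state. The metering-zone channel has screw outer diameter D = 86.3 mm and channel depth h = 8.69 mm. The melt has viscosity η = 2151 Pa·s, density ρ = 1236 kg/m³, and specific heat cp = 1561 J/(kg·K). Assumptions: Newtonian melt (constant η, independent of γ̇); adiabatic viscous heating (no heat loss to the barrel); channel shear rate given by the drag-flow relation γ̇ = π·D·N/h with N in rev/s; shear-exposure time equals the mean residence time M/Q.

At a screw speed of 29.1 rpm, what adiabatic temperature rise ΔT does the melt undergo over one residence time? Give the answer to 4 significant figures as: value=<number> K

value=166.5 K

Throughput in SI: Q_s = 43.5 kg/h ÷ 3600 s/h = 0.0120833 kg/s
t_res = M / Q_s = 7.88 / 0.0120833 = 652.138 s
D = 86.3 mm = 0.0863 m;  h = 8.69 mm = 0.00869 m;  N = 29.1 rpm / 60 = 0.485 rev/s
Shear rate: γ̇ = πDN/h = π·0.0863·0.485/0.00869 = 15.1315 s⁻¹
ΔT = η·γ̇²·t_res/(ρ·cp) = [2151 × 15.1315² × 652.138] / [1236 × 1561] = 166.465 K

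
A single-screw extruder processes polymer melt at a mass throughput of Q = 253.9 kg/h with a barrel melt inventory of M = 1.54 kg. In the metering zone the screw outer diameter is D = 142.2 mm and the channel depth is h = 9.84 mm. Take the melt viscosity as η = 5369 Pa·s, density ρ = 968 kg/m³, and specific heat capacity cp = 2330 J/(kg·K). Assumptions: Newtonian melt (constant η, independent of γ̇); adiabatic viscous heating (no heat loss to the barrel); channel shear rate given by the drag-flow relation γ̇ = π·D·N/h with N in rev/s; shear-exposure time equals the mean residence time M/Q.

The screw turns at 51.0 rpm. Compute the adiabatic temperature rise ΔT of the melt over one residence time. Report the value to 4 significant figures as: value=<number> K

Q_s = Q / 3600 = 253.9 / 3600 = 0.0705278 kg/s
Mean residence time: t_res = M/Q_s = 1.54 kg / 0.0705278 kg/s = 21.8354 s
Convert to SI: D = 0.1422 m, h = 0.00984 m, N = 51.0/60 = 0.85 rev/s
γ̇ = π D N / h = (π)(0.1422)(0.85) / 0.00984 = 38.5899 s⁻¹
Adiabatic rise: ΔT = η γ̇² t_res / (ρ cp) = 5369·(38.5899)²·21.8354 / (968·2330) = 77.405 K

value=77.41 K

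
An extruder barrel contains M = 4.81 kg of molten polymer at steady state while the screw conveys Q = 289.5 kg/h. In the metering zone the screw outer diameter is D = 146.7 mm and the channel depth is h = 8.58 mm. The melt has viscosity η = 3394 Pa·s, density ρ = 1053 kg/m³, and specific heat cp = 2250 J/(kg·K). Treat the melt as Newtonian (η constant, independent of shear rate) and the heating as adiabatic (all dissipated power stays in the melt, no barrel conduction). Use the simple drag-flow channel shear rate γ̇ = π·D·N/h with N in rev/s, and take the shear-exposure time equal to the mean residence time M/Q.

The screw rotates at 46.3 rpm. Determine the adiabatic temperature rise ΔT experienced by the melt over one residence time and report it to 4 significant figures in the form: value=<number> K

value=147.2 K

Throughput in SI: Q_s = 289.5 kg/h ÷ 3600 s/h = 0.0804167 kg/s
Mean residence time: t_res = M/Q_s = 4.81 kg / 0.0804167 kg/s = 59.8135 s
Convert to SI: D = 0.1467 m, h = 0.00858 m, N = 46.3/60 = 0.771667 rev/s
Shear rate: γ̇ = πDN/h = π·0.1467·0.771667/0.00858 = 41.4498 s⁻¹
Adiabatic rise: ΔT = η γ̇² t_res / (ρ cp) = 3394·(41.4498)²·59.8135 / (1053·2250) = 147.213 K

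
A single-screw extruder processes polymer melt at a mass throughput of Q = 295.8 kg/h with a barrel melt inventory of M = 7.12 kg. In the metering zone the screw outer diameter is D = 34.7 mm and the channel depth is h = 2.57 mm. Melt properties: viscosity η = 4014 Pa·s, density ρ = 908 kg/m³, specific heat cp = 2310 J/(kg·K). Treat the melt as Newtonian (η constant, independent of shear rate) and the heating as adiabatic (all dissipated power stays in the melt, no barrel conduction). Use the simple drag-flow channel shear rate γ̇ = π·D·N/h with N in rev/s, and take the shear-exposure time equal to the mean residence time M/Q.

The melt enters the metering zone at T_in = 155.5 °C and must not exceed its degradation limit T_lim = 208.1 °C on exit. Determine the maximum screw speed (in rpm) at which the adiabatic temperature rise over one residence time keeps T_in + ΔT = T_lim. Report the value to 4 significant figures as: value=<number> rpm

value=25.19 rpm

Throughput in SI: Q_s = 295.8 kg/h ÷ 3600 s/h = 0.0821667 kg/s
t_res = M / Q_s = 7.12 / 0.0821667 = 86.6531 s
D = 34.7 mm = 0.0347 m;  h = 2.57 mm = 0.00257 m
ΔT_a = T_lim − T_in = 208.1 °C − 155.5 °C = 52.6 K
Invert ΔT = ηγ̇²t_res/(ρcp) for γ̇: γ̇_max² = ΔT_a ρ cp / (η t_res) = 52.6·908·2310 / (4014·86.6531) = 317.192 s⁻²
Take the square root: γ̇_max = √(317.192) = 17.8099 s⁻¹
N_max = γ̇_max·h / (π·D) = 17.8099 · 0.00257 / (π · 0.0347) = 0.41987 rev/s = 25.1922 rpm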